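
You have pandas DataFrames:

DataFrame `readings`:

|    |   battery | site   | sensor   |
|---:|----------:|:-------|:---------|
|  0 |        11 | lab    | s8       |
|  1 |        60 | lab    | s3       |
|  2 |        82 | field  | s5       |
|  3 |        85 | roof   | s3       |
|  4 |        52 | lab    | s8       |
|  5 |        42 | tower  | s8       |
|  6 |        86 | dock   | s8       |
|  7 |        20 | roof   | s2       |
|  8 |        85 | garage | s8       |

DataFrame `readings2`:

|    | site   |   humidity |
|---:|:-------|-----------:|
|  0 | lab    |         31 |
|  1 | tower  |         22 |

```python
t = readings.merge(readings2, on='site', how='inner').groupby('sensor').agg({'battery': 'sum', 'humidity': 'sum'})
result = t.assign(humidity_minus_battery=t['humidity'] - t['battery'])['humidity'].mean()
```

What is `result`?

57.5

merge on 'site' (how='inner') → 4 rows:
   battery   site sensor  humidity
0       11    lab     s8        31
1       60    lab     s3        31
2       52    lab     s8        31
3       42  tower     s8        22
group by sensor: sum(battery), sum(humidity):
        battery  humidity
sensor                   
s3           60        31
s8          105        84
add column humidity_minus_battery = t['humidity'] - t['battery']:
        battery  humidity  humidity_minus_battery
sensor                                           
s3           60        31                     -29
s8          105        84                     -21
Taking the mean of column 'humidity' gives 57.5.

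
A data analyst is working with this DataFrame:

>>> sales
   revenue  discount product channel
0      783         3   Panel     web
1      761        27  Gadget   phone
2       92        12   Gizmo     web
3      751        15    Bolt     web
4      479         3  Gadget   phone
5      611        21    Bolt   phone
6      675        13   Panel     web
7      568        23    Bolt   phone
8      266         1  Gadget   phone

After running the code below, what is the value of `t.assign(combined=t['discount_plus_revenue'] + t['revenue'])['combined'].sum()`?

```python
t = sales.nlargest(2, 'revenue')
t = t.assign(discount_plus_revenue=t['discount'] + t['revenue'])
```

3118

take 2 rows with largest revenue:
   revenue  discount product channel
0      783         3   Panel     web
1      761        27  Gadget   phone
add column discount_plus_revenue = t['discount'] + t['revenue']:
   revenue  discount product channel  discount_plus_revenue
0      783         3   Panel     web                    786
1      761        27  Gadget   phone                    788
add column combined = t['discount_plus_revenue'] + t['revenue']:
   revenue  discount product channel  discount_plus_revenue  combined
0      783         3   Panel     web                    786      1569
1      761        27  Gadget   phone                    788      1549
Hence 3118.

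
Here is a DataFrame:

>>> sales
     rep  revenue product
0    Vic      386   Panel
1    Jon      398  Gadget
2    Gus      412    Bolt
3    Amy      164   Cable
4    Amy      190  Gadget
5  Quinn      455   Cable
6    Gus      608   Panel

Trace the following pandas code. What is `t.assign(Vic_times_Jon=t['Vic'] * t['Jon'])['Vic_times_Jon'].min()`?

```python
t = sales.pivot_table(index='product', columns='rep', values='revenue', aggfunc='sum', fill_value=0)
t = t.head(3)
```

0

pivot: rows=product, cols=rep, sum(revenue):
rep      Amy  Gus  Jon  Quinn  Vic
product                           
Bolt       0  412    0      0    0
Cable    164    0    0    455    0
Gadget   190    0  398      0    0
Panel      0  608    0      0  386
take first 3 rows:
rep      Amy  Gus  Jon  Quinn  Vic
product                           
Bolt       0  412    0      0    0
Cable    164    0    0    455    0
Gadget   190    0  398      0    0
add column Vic_times_Jon = t['Vic'] * t['Jon']:
rep      Amy  Gus  Jon  Quinn  Vic  Vic_times_Jon
product                                          
Bolt       0  412    0      0    0              0
Cable    164    0    0    455    0              0
Gadget   190    0  398      0    0              0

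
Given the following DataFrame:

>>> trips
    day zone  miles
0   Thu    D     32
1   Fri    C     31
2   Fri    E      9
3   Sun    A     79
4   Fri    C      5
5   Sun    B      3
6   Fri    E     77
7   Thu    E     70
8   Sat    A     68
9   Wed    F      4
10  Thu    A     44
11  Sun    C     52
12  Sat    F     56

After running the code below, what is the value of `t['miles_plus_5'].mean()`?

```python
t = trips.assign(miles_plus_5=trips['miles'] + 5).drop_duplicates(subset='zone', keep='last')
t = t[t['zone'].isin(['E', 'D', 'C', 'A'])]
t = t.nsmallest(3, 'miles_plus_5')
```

47.6666666667

add column miles_plus_5 = trips['miles'] + 5:
    day zone  miles  miles_plus_5
0   Thu    D     32            37
1   Fri    C     31            36
2   Fri    E      9            14
3   Sun    A     79            84
4   Fri    C      5            10
5   Sun    B      3             8
6   Fri    E     77            82
7   Thu    E     70            75
8   Sat    A     68            73
9   Wed    F      4             9
10  Thu    A     44            49
11  Sun    C     52            57
12  Sat    F     56            61
drop duplicate zone (keep=last):
    day zone  miles  miles_plus_5
0   Thu    D     32            37
5   Sun    B      3             8
7   Thu    E     70            75
10  Thu    A     44            49
11  Sun    C     52            57
12  Sat    F     56            61
filter rows where zone in ['E', 'D', 'C', 'A']:
    day zone  miles  miles_plus_5
0   Thu    D     32            37
7   Thu    E     70            75
10  Thu    A     44            49
11  Sun    C     52            57
take 3 rows with smallest miles_plus_5:
    day zone  miles  miles_plus_5
0   Thu    D     32            37
10  Thu    A     44            49
11  Sun    C     52            57
Then the mean of column 'miles_plus_5': 47.6666666667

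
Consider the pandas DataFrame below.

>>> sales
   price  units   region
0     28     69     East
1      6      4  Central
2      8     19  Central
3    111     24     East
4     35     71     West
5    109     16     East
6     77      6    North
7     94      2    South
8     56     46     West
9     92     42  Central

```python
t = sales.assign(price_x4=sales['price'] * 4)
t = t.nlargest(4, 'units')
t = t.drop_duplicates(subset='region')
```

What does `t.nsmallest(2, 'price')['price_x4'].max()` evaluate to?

add column price_x4 = sales['price'] * 4:
   price  units   region  price_x4
0     28     69     East       112
1      6      4  Central        24
2      8     19  Central        32
3    111     24     East       444
4     35     71     West       140
5    109     16     East       436
6     77      6    North       308
7     94      2    South       376
8     56     46     West       224
9     92     42  Central       368
take 4 rows with largest units:
   price  units   region  price_x4
4     35     71     West       140
0     28     69     East       112
8     56     46     West       224
9     92     42  Central       368
drop duplicate region (keep=first):
   price  units   region  price_x4
4     35     71     West       140
0     28     69     East       112
9     92     42  Central       368
take 2 rows with smallest price:
   price  units region  price_x4
0     28     69   East       112
4     35     71   West       140
The max of column 'price_x4' is 140.

140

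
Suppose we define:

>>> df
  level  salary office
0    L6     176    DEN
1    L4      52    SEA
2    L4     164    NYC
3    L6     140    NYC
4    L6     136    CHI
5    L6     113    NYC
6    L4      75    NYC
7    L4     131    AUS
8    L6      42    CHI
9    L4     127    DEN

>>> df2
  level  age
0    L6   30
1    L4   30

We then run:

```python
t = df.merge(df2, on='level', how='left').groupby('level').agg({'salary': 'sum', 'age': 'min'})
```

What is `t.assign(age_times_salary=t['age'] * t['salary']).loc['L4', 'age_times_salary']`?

merge on 'level' (how='left') → 10 rows:
  level  salary office  age
0    L6     176    DEN   30
1    L4      52    SEA   30
2    L4     164    NYC   30
3    L6     140    NYC   30
4    L6     136    CHI   30
5    L6     113    NYC   30
6    L4      75    NYC   30
7    L4     131    AUS   30
8    L6      42    CHI   30
9    L4     127    DEN   30
group by level: sum(salary), min(age):
       salary  age
level             
L4        549   30
L6        607   30
add column age_times_salary = t['age'] * t['salary']:
       salary  age  age_times_salary
level                               
L4        549   30             16470
L6        607   30             18210
The value at row 'L4', column 'age_times_salary' is 16470.

16470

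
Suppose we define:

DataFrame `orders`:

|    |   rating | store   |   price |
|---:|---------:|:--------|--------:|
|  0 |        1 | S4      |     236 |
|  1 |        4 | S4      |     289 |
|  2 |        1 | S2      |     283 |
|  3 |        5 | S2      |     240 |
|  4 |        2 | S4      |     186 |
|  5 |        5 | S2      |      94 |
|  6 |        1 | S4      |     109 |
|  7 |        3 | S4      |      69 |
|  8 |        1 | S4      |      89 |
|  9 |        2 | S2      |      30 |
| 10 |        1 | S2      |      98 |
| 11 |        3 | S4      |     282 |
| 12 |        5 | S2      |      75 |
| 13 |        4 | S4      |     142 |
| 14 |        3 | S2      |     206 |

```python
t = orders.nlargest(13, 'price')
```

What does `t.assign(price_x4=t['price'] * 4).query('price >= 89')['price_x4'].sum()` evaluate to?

take 13 rows with largest price:
    rating store  price
1        4    S4    289
2        1    S2    283
11       3    S4    282
3        5    S2    240
0        1    S4    236
14       3    S2    206
4        2    S4    186
13       4    S4    142
6        1    S4    109
10       1    S2     98
5        5    S2     94
8        1    S4     89
12       5    S2     75
add column price_x4 = t['price'] * 4:
    rating store  price  price_x4
1        4    S4    289      1156
2        1    S2    283      1132
11       3    S4    282      1128
3        5    S2    240       960
0        1    S4    236       944
14       3    S2    206       824
4        2    S4    186       744
13       4    S4    142       568
6        1    S4    109       436
10       1    S2     98       392
5        5    S2     94       376
8        1    S4     89       356
12       5    S2     75       300
filter rows where price >= 89:
    rating store  price  price_x4
1        4    S4    289      1156
2        1    S2    283      1132
11       3    S4    282      1128
3        5    S2    240       960
0        1    S4    236       944
14       3    S2    206       824
4        2    S4    186       744
13       4    S4    142       568
6        1    S4    109       436
10       1    S2     98       392
5        5    S2     94       376
8        1    S4     89       356
Taking the sum of column 'price_x4' gives 9016.

9016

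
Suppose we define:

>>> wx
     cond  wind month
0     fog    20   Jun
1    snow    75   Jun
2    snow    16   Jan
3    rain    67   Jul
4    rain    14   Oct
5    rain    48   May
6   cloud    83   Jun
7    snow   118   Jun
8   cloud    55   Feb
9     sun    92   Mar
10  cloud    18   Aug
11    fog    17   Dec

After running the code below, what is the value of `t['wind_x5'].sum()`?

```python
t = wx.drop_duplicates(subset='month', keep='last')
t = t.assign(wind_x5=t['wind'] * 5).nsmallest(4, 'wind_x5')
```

drop duplicate month (keep=last):
     cond  wind month
2    snow    16   Jan
3    rain    67   Jul
4    rain    14   Oct
5    rain    48   May
7    snow   118   Jun
8   cloud    55   Feb
9     sun    92   Mar
10  cloud    18   Aug
11    fog    17   Dec
add column wind_x5 = t['wind'] * 5:
     cond  wind month  wind_x5
2    snow    16   Jan       80
3    rain    67   Jul      335
4    rain    14   Oct       70
5    rain    48   May      240
7    snow   118   Jun      590
8   cloud    55   Feb      275
9     sun    92   Mar      460
10  cloud    18   Aug       90
11    fog    17   Dec       85
take 4 rows with smallest wind_x5:
     cond  wind month  wind_x5
4    rain    14   Oct       70
2    snow    16   Jan       80
11    fog    17   Dec       85
10  cloud    18   Aug       90
Hence 325.

325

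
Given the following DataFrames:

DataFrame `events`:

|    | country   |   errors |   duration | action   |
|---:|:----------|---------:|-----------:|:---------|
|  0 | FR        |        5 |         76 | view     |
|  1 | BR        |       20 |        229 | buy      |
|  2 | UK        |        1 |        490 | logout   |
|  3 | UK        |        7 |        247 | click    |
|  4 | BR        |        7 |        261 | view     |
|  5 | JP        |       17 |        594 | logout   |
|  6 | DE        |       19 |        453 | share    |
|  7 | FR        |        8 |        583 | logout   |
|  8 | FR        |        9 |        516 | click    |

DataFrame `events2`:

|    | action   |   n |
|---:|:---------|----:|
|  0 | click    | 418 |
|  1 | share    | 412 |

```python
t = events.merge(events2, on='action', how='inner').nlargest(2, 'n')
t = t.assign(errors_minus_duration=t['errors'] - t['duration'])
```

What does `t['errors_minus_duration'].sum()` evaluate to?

merge on 'action' (how='inner') → 3 rows:
  country  errors  duration action    n
0      UK       7       247  click  418
1      DE      19       453  share  412
2      FR       9       516  click  418
take 2 rows with largest n:
  country  errors  duration action    n
0      UK       7       247  click  418
2      FR       9       516  click  418
add column errors_minus_duration = t['errors'] - t['duration']:
  country  errors  duration action    n  errors_minus_duration
0      UK       7       247  click  418                   -240
2      FR       9       516  click  418                   -507
Reading off the sum of column 'errors_minus_duration', we get -747.

-747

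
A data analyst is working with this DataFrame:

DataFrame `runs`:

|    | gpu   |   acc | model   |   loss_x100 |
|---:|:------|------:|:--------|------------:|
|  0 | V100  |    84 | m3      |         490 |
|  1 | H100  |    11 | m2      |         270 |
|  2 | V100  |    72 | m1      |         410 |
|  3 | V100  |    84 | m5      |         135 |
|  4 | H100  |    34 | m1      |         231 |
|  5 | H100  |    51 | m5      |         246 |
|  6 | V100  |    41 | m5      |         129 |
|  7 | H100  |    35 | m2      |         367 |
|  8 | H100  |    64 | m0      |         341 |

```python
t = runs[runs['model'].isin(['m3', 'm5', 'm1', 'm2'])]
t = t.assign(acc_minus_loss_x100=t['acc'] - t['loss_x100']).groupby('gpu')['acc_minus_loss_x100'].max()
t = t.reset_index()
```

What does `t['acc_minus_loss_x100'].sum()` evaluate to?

filter rows where model in ['m3', 'm5', 'm1', 'm2']:
    gpu  acc model  loss_x100
0  V100   84    m3        490
1  H100   11    m2        270
2  V100   72    m1        410
3  V100   84    m5        135
4  H100   34    m1        231
5  H100   51    m5        246
6  V100   41    m5        129
7  H100   35    m2        367
add column acc_minus_loss_x100 = t['acc'] - t['loss_x100']:
    gpu  acc model  loss_x100  acc_minus_loss_x100
0  V100   84    m3        490                 -406
1  H100   11    m2        270                 -259
2  V100   72    m1        410                 -338
3  V100   84    m5        135                  -51
4  H100   34    m1        231                 -197
5  H100   51    m5        246                 -195
6  V100   41    m5        129                  -88
7  H100   35    m2        367                 -332
group by gpu, max of acc_minus_loss_x100:
gpu
H100   -195
V100    -51
Name: acc_minus_loss_x100, dtype: int64
reset_index():
    gpu  acc_minus_loss_x100
0  H100                 -195
1  V100                  -51
Taking the sum of column 'acc_minus_loss_x100' gives -246.

-246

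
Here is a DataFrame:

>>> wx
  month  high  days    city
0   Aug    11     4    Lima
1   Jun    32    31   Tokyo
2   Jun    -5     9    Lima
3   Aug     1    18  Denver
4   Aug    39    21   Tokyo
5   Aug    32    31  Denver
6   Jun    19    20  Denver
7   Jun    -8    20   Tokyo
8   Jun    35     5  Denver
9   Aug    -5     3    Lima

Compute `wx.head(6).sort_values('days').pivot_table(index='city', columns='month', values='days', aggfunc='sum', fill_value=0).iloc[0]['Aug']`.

take first 6 rows:
  month  high  days    city
0   Aug    11     4    Lima
1   Jun    32    31   Tokyo
2   Jun    -5     9    Lima
3   Aug     1    18  Denver
4   Aug    39    21   Tokyo
5   Aug    32    31  Denver
sort by days:
  month  high  days    city
0   Aug    11     4    Lima
2   Jun    -5     9    Lima
3   Aug     1    18  Denver
4   Aug    39    21   Tokyo
1   Jun    32    31   Tokyo
5   Aug    32    31  Denver
pivot: rows=city, cols=month, sum(days):
month   Aug  Jun
city            
Denver   49    0
Lima      4    9
Tokyo    21   31
Taking the value at position 0, column 'Aug' gives 49.

49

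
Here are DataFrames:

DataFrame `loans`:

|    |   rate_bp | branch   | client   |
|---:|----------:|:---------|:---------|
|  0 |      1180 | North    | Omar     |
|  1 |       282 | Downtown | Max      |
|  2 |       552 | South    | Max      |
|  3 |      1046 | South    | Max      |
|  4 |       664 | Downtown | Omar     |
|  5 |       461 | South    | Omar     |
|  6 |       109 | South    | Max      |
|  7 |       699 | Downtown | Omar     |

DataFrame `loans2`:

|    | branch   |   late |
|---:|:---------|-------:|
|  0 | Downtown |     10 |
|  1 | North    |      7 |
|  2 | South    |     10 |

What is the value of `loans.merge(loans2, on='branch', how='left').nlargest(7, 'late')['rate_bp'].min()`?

merge on 'branch' (how='left') → 8 rows:
   rate_bp    branch client  late
0     1180     North   Omar     7
1      282  Downtown    Max    10
2      552     South    Max    10
3     1046     South    Max    10
4      664  Downtown   Omar    10
5      461     South   Omar    10
6      109     South    Max    10
7      699  Downtown   Omar    10
take 7 rows with largest late:
   rate_bp    branch client  late
1      282  Downtown    Max    10
2      552     South    Max    10
3     1046     South    Max    10
4      664  Downtown   Omar    10
5      461     South   Omar    10
6      109     South    Max    10
7      699  Downtown   Omar    10
Finally, min of column 'rate_bp' = 109.

109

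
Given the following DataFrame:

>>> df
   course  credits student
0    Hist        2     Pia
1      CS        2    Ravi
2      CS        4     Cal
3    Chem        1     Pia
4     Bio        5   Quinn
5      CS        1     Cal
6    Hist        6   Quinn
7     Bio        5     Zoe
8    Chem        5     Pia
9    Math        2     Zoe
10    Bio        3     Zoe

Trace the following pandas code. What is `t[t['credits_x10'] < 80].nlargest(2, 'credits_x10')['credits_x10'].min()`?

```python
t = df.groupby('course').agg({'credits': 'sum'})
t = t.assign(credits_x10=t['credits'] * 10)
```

60

group by course, sum of credits:
        credits
course         
Bio          13
CS            7
Chem          6
Hist          8
Math          2
add column credits_x10 = t['credits'] * 10:
        credits  credits_x10
course                      
Bio          13          130
CS            7           70
Chem          6           60
Hist          8           80
Math          2           20
filter rows where credits_x10 < 80:
        credits  credits_x10
course                      
CS            7           70
Chem          6           60
Math          2           20
take 2 rows with largest credits_x10:
        credits  credits_x10
course                      
CS            7           70
Chem          6           60
So min() = 60.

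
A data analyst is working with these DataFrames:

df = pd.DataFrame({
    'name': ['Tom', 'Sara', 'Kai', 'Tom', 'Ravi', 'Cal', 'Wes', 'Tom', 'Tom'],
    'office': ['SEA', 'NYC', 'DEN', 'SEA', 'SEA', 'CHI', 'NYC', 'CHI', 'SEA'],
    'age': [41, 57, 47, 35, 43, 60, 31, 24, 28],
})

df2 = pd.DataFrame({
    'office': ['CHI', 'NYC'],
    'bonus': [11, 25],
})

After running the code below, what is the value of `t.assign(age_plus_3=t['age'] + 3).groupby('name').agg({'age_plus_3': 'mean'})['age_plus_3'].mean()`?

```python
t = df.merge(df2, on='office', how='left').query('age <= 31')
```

merge on 'office' (how='left') → 9 rows:
   name office  age  bonus
0   Tom    SEA   41    NaN
1  Sara    NYC   57   25.0
2   Kai    DEN   47    NaN
3   Tom    SEA   35    NaN
4  Ravi    SEA   43    NaN
5   Cal    CHI   60   11.0
6   Wes    NYC   31   25.0
7   Tom    CHI   24   11.0
8   Tom    SEA   28    NaN
filter rows where age <= 31:
  name office  age  bonus
6  Wes    NYC   31   25.0
7  Tom    CHI   24   11.0
8  Tom    SEA   28    NaN
add column age_plus_3 = t['age'] + 3:
  name office  age  bonus  age_plus_3
6  Wes    NYC   31   25.0          34
7  Tom    CHI   24   11.0          27
8  Tom    SEA   28    NaN          31
group by name, mean of age_plus_3:
      age_plus_3
name            
Tom         29.0
Wes         34.0

31.5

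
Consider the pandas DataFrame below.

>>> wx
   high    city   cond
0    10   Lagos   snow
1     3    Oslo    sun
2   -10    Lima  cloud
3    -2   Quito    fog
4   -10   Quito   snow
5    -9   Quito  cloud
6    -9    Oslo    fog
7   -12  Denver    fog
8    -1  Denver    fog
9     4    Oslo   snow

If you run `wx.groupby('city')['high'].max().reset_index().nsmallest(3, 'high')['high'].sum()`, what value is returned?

-13

group by city, max of high:
city
Denver    -1
Lagos     10
Lima     -10
Oslo       4
Quito     -2
Name: high, dtype: int64
reset_index():
     city  high
0  Denver    -1
1   Lagos    10
2    Lima   -10
3    Oslo     4
4   Quito    -2
take 3 rows with smallest high:
     city  high
2    Lima   -10
4   Quito    -2
0  Denver    -1
Then the sum of column 'high': -13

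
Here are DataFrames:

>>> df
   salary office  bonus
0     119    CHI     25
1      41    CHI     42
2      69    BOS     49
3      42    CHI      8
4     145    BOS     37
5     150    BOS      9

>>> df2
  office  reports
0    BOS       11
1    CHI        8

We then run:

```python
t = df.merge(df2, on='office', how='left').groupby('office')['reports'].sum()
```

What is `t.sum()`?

merge on 'office' (how='left') → 6 rows:
   salary office  bonus  reports
0     119    CHI     25        8
1      41    CHI     42        8
2      69    BOS     49       11
3      42    CHI      8        8
4     145    BOS     37       11
5     150    BOS      9       11
group by office, sum of reports:
office
BOS    33
CHI    24
Name: reports, dtype: int64
Reading off the sum of the resulting series, we get 57.

57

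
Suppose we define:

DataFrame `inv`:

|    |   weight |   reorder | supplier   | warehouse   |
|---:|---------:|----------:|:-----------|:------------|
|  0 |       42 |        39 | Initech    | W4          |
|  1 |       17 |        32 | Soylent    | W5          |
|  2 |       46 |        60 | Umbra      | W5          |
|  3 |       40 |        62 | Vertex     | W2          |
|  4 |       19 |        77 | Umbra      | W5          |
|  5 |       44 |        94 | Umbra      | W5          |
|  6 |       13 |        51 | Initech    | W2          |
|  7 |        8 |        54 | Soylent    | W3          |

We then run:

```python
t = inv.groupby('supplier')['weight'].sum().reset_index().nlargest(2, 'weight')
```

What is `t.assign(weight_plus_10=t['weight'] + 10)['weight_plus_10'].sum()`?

184

group by supplier, sum of weight:
supplier
Initech     55
Soylent     25
Umbra      109
Vertex      40
Name: weight, dtype: int64
reset_index():
  supplier  weight
0  Initech      55
1  Soylent      25
2    Umbra     109
3   Vertex      40
take 2 rows with largest weight:
  supplier  weight
2    Umbra     109
0  Initech      55
add column weight_plus_10 = t['weight'] + 10:
  supplier  weight  weight_plus_10
2    Umbra     109             119
0  Initech      55              65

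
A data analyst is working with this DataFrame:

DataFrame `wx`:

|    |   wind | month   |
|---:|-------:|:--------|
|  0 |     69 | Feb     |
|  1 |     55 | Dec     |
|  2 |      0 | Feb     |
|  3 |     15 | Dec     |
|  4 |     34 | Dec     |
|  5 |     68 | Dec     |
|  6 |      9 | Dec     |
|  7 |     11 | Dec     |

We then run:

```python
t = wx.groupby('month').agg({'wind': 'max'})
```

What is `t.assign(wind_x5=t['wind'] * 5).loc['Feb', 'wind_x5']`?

group by month, max of wind:
       wind
month      
Dec      68
Feb      69
add column wind_x5 = t['wind'] * 5:
       wind  wind_x5
month               
Dec      68      340
Feb      69      345
Taking the value at row 'Feb', column 'wind_x5' gives 345.

345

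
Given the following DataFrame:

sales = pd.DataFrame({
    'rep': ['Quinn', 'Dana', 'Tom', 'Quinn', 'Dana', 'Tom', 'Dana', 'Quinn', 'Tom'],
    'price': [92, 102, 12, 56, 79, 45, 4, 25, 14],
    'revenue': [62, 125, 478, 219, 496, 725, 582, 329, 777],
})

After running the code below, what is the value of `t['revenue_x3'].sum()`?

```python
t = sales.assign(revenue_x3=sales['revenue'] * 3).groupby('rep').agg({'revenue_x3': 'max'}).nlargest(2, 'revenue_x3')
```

add column revenue_x3 = sales['revenue'] * 3:
     rep  price  revenue  revenue_x3
0  Quinn     92       62         186
1   Dana    102      125         375
2    Tom     12      478        1434
3  Quinn     56      219         657
4   Dana     79      496        1488
5    Tom     45      725        2175
6   Dana      4      582        1746
7  Quinn     25      329         987
8    Tom     14      777        2331
group by rep, max of revenue_x3:
       revenue_x3
rep              
Dana         1746
Quinn         987
Tom          2331
take 2 rows with largest revenue_x3:
      revenue_x3
rep             
Tom         2331
Dana        1746
Reading off the sum of column 'revenue_x3', we get 4077.

4077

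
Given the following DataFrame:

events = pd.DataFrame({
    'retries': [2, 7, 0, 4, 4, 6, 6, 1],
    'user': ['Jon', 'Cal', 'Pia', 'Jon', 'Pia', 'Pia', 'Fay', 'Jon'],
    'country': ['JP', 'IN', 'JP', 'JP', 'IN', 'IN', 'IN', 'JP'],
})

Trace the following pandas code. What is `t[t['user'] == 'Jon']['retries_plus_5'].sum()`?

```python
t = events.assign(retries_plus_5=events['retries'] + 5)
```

22

add column retries_plus_5 = events['retries'] + 5:
   retries user country  retries_plus_5
0        2  Jon      JP               7
1        7  Cal      IN              12
2        0  Pia      JP               5
3        4  Jon      JP               9
4        4  Pia      IN               9
5        6  Pia      IN              11
6        6  Fay      IN              11
7        1  Jon      JP               6
filter rows where user == 'Jon':
   retries user country  retries_plus_5
0        2  Jon      JP               7
3        4  Jon      JP               9
7        1  Jon      JP               6
Finally, sum of column 'retries_plus_5' = 22.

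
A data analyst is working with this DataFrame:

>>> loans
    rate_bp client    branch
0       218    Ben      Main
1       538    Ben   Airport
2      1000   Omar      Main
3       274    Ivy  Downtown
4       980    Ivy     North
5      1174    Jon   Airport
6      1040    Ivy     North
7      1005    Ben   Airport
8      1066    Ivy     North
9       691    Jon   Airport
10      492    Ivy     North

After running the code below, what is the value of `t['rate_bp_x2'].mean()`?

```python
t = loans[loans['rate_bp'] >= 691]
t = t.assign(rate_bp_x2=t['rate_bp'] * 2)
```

1987.42857143

filter rows where rate_bp >= 691:
   rate_bp client   branch
2     1000   Omar     Main
4      980    Ivy    North
5     1174    Jon  Airport
6     1040    Ivy    North
7     1005    Ben  Airport
8     1066    Ivy    North
9      691    Jon  Airport
add column rate_bp_x2 = t['rate_bp'] * 2:
   rate_bp client   branch  rate_bp_x2
2     1000   Omar     Main        2000
4      980    Ivy    North        1960
5     1174    Jon  Airport        2348
6     1040    Ivy    North        2080
7     1005    Ben  Airport        2010
8     1066    Ivy    North        2132
9      691    Jon  Airport        1382
So mean() = 1987.42857143.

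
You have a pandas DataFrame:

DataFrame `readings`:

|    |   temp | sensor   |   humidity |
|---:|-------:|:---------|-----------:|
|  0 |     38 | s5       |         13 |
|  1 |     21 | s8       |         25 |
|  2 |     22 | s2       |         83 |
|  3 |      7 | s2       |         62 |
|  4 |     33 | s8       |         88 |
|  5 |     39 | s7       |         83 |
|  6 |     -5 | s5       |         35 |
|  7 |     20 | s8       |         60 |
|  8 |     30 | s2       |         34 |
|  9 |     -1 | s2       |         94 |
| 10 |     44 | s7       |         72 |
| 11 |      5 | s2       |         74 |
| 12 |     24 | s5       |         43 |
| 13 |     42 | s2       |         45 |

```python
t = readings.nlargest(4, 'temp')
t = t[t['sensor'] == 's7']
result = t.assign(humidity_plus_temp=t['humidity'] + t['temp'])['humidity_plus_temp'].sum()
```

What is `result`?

238

take 4 rows with largest temp:
    temp sensor  humidity
10    44     s7        72
13    42     s2        45
5     39     s7        83
0     38     s5        13
filter rows where sensor == 's7':
    temp sensor  humidity
10    44     s7        72
5     39     s7        83
add column humidity_plus_temp = t['humidity'] + t['temp']:
    temp sensor  humidity  humidity_plus_temp
10    44     s7        72                 116
5     39     s7        83                 122
So sum() = 238.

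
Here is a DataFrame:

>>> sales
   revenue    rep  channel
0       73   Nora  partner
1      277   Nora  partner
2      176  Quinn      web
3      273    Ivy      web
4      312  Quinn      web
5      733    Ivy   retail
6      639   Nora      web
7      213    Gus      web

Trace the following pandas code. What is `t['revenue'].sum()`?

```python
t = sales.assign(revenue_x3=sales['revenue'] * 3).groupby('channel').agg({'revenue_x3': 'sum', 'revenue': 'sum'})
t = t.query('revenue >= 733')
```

2346

add column revenue_x3 = sales['revenue'] * 3:
   revenue    rep  channel  revenue_x3
0       73   Nora  partner         219
1      277   Nora  partner         831
2      176  Quinn      web         528
3      273    Ivy      web         819
4      312  Quinn      web         936
5      733    Ivy   retail        2199
6      639   Nora      web        1917
7      213    Gus      web         639
group by channel: sum(revenue_x3), sum(revenue):
         revenue_x3  revenue
channel                     
partner        1050      350
retail         2199      733
web            4839     1613
filter rows where revenue >= 733:
         revenue_x3  revenue
channel                     
retail         2199      733
web            4839     1613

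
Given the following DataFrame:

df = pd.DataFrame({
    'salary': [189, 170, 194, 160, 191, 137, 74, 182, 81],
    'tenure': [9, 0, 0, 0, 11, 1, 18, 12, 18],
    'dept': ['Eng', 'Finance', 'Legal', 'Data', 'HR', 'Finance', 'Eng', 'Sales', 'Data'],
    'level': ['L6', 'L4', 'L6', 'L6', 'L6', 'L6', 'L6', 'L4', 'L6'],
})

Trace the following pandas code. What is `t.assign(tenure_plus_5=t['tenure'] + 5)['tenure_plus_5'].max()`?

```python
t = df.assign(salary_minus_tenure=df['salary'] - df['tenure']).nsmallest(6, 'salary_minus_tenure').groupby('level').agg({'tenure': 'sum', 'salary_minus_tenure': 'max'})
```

add column salary_minus_tenure = df['salary'] - df['tenure']:
   salary  tenure     dept level  salary_minus_tenure
0     189       9      Eng    L6                  180
1     170       0  Finance    L4                  170
2     194       0    Legal    L6                  194
3     160       0     Data    L6                  160
4     191      11       HR    L6                  180
5     137       1  Finance    L6                  136
6      74      18      Eng    L6                   56
7     182      12    Sales    L4                  170
8      81      18     Data    L6                   63
take 6 rows with smallest salary_minus_tenure:
   salary  tenure     dept level  salary_minus_tenure
6      74      18      Eng    L6                   56
8      81      18     Data    L6                   63
5     137       1  Finance    L6                  136
3     160       0     Data    L6                  160
1     170       0  Finance    L4                  170
7     182      12    Sales    L4                  170
group by level: sum(tenure), max(salary_minus_tenure):
       tenure  salary_minus_tenure
level                             
L4         12                  170
L6         37                  160
add column tenure_plus_5 = t['tenure'] + 5:
       tenure  salary_minus_tenure  tenure_plus_5
level                                            
L4         12                  170             17
L6         37                  160             42
Then the max of column 'tenure_plus_5': 42

42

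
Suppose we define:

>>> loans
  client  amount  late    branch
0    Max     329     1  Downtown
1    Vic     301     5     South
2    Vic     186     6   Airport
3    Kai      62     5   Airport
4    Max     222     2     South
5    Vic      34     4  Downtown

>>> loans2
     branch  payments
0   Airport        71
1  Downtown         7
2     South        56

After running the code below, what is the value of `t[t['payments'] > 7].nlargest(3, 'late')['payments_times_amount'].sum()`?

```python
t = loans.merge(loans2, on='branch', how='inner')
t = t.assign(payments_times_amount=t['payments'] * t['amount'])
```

34464

merge on 'branch' (how='inner') → 6 rows:
  client  amount  late    branch  payments
0    Max     329     1  Downtown         7
1    Vic     301     5     South        56
2    Vic     186     6   Airport        71
3    Kai      62     5   Airport        71
4    Max     222     2     South        56
5    Vic      34     4  Downtown         7
add column payments_times_amount = t['payments'] * t['amount']:
  client  amount  late    branch  payments  payments_times_amount
0    Max     329     1  Downtown         7                   2303
1    Vic     301     5     South        56                  16856
2    Vic     186     6   Airport        71                  13206
3    Kai      62     5   Airport        71                   4402
4    Max     222     2     South        56                  12432
5    Vic      34     4  Downtown         7                    238
filter rows where payments > 7:
  client  amount  late   branch  payments  payments_times_amount
1    Vic     301     5    South        56                  16856
2    Vic     186     6  Airport        71                  13206
3    Kai      62     5  Airport        71                   4402
4    Max     222     2    South        56                  12432
take 3 rows with largest late:
  client  amount  late   branch  payments  payments_times_amount
2    Vic     186     6  Airport        71                  13206
1    Vic     301     5    South        56                  16856
3    Kai      62     5  Airport        71                   4402
Hence 34464.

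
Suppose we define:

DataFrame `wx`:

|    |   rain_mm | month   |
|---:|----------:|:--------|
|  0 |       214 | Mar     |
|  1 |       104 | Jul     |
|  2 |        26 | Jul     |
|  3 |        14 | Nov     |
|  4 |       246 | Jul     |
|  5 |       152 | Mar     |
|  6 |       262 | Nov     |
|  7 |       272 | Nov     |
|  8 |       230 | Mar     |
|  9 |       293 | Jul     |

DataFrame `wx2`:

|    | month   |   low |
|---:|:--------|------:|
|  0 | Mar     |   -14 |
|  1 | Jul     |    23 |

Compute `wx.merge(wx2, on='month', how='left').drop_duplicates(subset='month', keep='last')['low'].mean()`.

4.5

merge on 'month' (how='left') → 10 rows:
   rain_mm month   low
0      214   Mar -14.0
1      104   Jul  23.0
2       26   Jul  23.0
3       14   Nov   NaN
4      246   Jul  23.0
5      152   Mar -14.0
6      262   Nov   NaN
7      272   Nov   NaN
8      230   Mar -14.0
9      293   Jul  23.0
drop duplicate month (keep=last):
   rain_mm month   low
7      272   Nov   NaN
8      230   Mar -14.0
9      293   Jul  23.0
mean of column 'low' → 4.5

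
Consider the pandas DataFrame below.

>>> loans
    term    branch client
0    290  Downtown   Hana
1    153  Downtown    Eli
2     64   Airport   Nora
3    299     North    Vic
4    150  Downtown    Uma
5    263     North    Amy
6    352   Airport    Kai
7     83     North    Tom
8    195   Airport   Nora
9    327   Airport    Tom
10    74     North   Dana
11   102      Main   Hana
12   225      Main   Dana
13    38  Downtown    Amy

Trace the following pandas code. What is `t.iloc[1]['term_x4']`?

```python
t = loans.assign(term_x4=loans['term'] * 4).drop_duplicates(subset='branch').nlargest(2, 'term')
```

add column term_x4 = loans['term'] * 4:
    term    branch client  term_x4
0    290  Downtown   Hana     1160
1    153  Downtown    Eli      612
2     64   Airport   Nora      256
3    299     North    Vic     1196
4    150  Downtown    Uma      600
5    263     North    Amy     1052
6    352   Airport    Kai     1408
7     83     North    Tom      332
8    195   Airport   Nora      780
9    327   Airport    Tom     1308
10    74     North   Dana      296
11   102      Main   Hana      408
12   225      Main   Dana      900
13    38  Downtown    Amy      152
drop duplicate branch (keep=first):
    term    branch client  term_x4
0    290  Downtown   Hana     1160
2     64   Airport   Nora      256
3    299     North    Vic     1196
11   102      Main   Hana      408
take 2 rows with largest term:
   term    branch client  term_x4
3   299     North    Vic     1196
0   290  Downtown   Hana     1160
Then the value at position 1, column 'term_x4': 1160

1160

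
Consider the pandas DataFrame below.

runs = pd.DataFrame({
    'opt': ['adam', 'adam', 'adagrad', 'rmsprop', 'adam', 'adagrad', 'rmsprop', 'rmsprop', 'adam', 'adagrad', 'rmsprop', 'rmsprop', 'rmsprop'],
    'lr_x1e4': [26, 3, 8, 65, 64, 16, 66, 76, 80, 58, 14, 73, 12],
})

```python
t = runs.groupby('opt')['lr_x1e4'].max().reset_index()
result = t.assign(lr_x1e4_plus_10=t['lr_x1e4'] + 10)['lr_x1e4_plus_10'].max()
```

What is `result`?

90

group by opt, max of lr_x1e4:
opt
adagrad    58
adam       80
rmsprop    76
Name: lr_x1e4, dtype: int64
reset_index():
       opt  lr_x1e4
0  adagrad       58
1     adam       80
2  rmsprop       76
add column lr_x1e4_plus_10 = t['lr_x1e4'] + 10:
       opt  lr_x1e4  lr_x1e4_plus_10
0  adagrad       58               68
1     adam       80               90
2  rmsprop       76               86
Then the max of column 'lr_x1e4_plus_10': 90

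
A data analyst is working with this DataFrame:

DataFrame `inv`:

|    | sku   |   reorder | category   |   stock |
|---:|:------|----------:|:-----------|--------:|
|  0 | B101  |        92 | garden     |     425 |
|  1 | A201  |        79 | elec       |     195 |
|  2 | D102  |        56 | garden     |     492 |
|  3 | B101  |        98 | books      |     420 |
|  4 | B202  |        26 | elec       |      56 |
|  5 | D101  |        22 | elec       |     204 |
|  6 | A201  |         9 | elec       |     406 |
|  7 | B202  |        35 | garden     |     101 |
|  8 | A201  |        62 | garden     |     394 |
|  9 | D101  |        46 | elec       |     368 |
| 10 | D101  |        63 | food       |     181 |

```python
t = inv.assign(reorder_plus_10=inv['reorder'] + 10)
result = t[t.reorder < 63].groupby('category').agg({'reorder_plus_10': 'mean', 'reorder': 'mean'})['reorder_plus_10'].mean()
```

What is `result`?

add column reorder_plus_10 = inv['reorder'] + 10:
     sku  reorder category  stock  reorder_plus_10
0   B101       92   garden    425              102
1   A201       79     elec    195               89
2   D102       56   garden    492               66
3   B101       98    books    420              108
4   B202       26     elec     56               36
5   D101       22     elec    204               32
6   A201        9     elec    406               19
7   B202       35   garden    101               45
8   A201       62   garden    394               72
9   D101       46     elec    368               56
10  D101       63     food    181               73
filter rows where reorder < 63:
    sku  reorder category  stock  reorder_plus_10
2  D102       56   garden    492               66
4  B202       26     elec     56               36
5  D101       22     elec    204               32
6  A201        9     elec    406               19
7  B202       35   garden    101               45
8  A201       62   garden    394               72
9  D101       46     elec    368               56
group by category: mean(reorder_plus_10), mean(reorder):
          reorder_plus_10  reorder
category                          
elec                35.75    25.75
garden              61.00    51.00
Taking the mean of column 'reorder_plus_10' gives 48.375.

48.375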